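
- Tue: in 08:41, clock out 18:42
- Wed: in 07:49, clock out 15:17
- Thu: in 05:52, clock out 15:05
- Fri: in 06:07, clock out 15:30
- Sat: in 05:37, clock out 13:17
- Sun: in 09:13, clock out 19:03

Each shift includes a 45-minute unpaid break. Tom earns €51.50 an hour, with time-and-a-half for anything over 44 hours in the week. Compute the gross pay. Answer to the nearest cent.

Tue: 08:41–18:42 = 10 h 1 min; less 45 min break → 9 h 16 min
Wed: 07:49–15:17 = 7 h 28 min; less 45 min break → 6 h 43 min
Thu: 05:52–15:05 = 9 h 13 min; less 45 min break → 8 h 28 min
Fri: 06:07–15:30 = 9 h 23 min; less 45 min break → 8 h 38 min
Sat: 05:37–13:17 = 7 h 40 min; less 45 min break → 6 h 55 min
Sun: 09:13–19:03 = 9 h 50 min; less 45 min break → 9 h 5 min
Total worked: 49 h 5 min = 2945 min.
Regular 44 h 0 min = 2640 min at €51.50/h; overtime 5 h 5 min = 305 min at €77.25/h.
Pay = (2640 × €51.50 + 305 × €77.25) ÷ 60 = €2658.69.

€2658.69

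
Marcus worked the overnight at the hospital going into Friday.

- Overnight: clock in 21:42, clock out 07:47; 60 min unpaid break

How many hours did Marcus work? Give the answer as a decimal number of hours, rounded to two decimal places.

9.08 hours

Overnight: 21:42 → midnight = 2 h 18 min; midnight → 07:47 = 7 h 47 min; span 10 h 5 min; less 60 min break → 9 h 5 min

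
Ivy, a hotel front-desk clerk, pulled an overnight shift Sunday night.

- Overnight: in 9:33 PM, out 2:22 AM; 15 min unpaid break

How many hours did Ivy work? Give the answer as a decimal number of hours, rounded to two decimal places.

4.57 hours

Overnight: 9:33 PM → midnight = 2 h 27 min; midnight → 2:22 AM = 2 h 22 min; span 4 h 49 min; less 15 min break → 4 h 34 min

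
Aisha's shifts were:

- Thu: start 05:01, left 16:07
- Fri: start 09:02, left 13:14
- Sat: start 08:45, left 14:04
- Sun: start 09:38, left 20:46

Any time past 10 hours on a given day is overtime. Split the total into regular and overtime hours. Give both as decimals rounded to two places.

Regular 29.52 hours, overtime 2.23 hours

Thu: 05:01–16:07 = 11 h 6 min
Fri: 09:02–13:14 = 4 h 12 min
Sat: 08:45–14:04 = 5 h 19 min
Sun: 09:38–20:46 = 11 h 8 min
Thu reg 10 h 0 min / OT 1 h 6 min; Fri reg 4 h 12 min / OT 0 h 0 min; Sat reg 5 h 19 min / OT 0 h 0 min; Sun reg 10 h 0 min / OT 1 h 8 min.
Totals: regular 29 h 31 min, overtime 2 h 14 min.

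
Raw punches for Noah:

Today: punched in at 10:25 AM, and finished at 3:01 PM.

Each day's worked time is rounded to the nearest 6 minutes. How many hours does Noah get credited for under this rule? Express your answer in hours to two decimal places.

4.60 hours

Today: 10:25 AM–3:01 PM = 4 h 36 min → rounds to 4 h 36 min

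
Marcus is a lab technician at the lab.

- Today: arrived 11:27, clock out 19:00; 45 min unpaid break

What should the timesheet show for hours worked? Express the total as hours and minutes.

6 h 48 min

Today: 11:27–19:00 = 7 h 33 min; less 45 min break → 6 h 48 min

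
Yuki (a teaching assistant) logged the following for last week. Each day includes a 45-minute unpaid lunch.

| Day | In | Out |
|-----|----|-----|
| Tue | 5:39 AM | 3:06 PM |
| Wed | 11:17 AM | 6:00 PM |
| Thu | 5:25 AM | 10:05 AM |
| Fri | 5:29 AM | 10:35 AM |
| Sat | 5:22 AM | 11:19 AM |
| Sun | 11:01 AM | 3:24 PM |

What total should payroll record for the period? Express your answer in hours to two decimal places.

Tue: 5:39 AM–3:06 PM = 9 h 27 min; less 45 min break → 8 h 42 min
Wed: 11:17 AM–6:00 PM = 6 h 43 min; less 45 min break → 5 h 58 min
Thu: 5:25 AM–10:05 AM = 4 h 40 min; less 45 min break → 3 h 55 min
Fri: 5:29 AM–10:35 AM = 5 h 6 min; less 45 min break → 4 h 21 min
Sat: 5:22 AM–11:19 AM = 5 h 57 min; less 45 min break → 5 h 12 min
Sun: 11:01 AM–3:24 PM = 4 h 23 min; less 45 min break → 3 h 38 min
Total: 8 h 42 min + 5 h 58 min + 3 h 55 min + 4 h 21 min + 5 h 12 min + 3 h 38 min = 31 h 46 min.

31.77 hours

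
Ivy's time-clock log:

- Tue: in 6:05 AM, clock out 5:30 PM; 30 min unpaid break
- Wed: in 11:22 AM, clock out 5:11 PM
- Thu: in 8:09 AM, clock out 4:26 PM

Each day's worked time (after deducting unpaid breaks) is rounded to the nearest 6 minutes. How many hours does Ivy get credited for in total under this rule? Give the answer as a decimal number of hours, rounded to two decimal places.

25.00 hours

Tue: 6:05 AM–5:30 PM = 11 h 25 min − 30 min = 10 h 55 min → rounds to 10 h 54 min
Wed: 11:22 AM–5:11 PM = 5 h 49 min → rounds to 5 h 48 min
Thu: 8:09 AM–4:26 PM = 8 h 17 min → rounds to 8 h 18 min
Total credited: 25 h 0 min.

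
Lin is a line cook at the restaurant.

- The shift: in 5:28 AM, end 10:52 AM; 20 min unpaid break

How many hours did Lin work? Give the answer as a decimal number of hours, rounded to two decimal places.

The shift: 5:28 AM–10:52 AM = 5 h 24 min; less 20 min break → 5 h 4 min

5.07 hours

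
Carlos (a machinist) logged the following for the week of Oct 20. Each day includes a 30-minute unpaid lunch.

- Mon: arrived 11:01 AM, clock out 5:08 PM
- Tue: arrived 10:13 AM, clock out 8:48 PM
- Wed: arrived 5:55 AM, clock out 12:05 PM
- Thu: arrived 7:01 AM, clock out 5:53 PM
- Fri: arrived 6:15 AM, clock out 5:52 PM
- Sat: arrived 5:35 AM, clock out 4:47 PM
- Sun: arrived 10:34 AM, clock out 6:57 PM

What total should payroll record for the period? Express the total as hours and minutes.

Mon: 11:01 AM–5:08 PM = 6 h 7 min; less 30 min break → 5 h 37 min
Tue: 10:13 AM–8:48 PM = 10 h 35 min; less 30 min break → 10 h 5 min
Wed: 5:55 AM–12:05 PM = 6 h 10 min; less 30 min break → 5 h 40 min
Thu: 7:01 AM–5:53 PM = 10 h 52 min; less 30 min break → 10 h 22 min
Fri: 6:15 AM–5:52 PM = 11 h 37 min; less 30 min break → 11 h 7 min
Sat: 5:35 AM–4:47 PM = 11 h 12 min; less 30 min break → 10 h 42 min
Sun: 10:34 AM–6:57 PM = 8 h 23 min; less 30 min break → 7 h 53 min
Total: 5 h 37 min + 10 h 5 min + 5 h 40 min + 10 h 22 min + 11 h 7 min + 10 h 42 min + 7 h 53 min = 61 h 26 min.

61 h 26 min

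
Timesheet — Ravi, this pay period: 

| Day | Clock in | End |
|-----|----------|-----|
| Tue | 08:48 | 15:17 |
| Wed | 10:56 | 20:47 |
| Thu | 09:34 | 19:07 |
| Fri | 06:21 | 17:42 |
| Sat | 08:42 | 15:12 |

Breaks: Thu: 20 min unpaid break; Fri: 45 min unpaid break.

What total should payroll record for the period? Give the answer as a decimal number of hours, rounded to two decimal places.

Tue: 08:48–15:17 = 6 h 29 min
Wed: 10:56–20:47 = 9 h 51 min
Thu: 09:34–19:07 = 9 h 33 min; less 20 min break → 9 h 13 min
Fri: 06:21–17:42 = 11 h 21 min; less 45 min break → 10 h 36 min
Sat: 08:42–15:12 = 6 h 30 min
Total: 6 h 29 min + 9 h 51 min + 9 h 13 min + 10 h 36 min + 6 h 30 min = 42 h 39 min.

42.65 hours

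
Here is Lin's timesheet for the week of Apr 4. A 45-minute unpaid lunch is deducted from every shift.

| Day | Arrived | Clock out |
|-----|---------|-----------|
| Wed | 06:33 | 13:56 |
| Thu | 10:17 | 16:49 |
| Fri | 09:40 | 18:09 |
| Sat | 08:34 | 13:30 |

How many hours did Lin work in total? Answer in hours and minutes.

Wed: 06:33–13:56 = 7 h 23 min; less 45 min break → 6 h 38 min
Thu: 10:17–16:49 = 6 h 32 min; less 45 min break → 5 h 47 min
Fri: 09:40–18:09 = 8 h 29 min; less 45 min break → 7 h 44 min
Sat: 08:34–13:30 = 4 h 56 min; less 45 min break → 4 h 11 min
Total: 6 h 38 min + 5 h 47 min + 7 h 44 min + 4 h 11 min = 24 h 20 min.

24 h 20 min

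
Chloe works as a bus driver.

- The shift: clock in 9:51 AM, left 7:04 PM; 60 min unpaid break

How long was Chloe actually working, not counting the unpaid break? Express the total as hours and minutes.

8 h 13 min

The shift: 9:51 AM–7:04 PM = 9 h 13 min; less 60 min break → 8 h 13 min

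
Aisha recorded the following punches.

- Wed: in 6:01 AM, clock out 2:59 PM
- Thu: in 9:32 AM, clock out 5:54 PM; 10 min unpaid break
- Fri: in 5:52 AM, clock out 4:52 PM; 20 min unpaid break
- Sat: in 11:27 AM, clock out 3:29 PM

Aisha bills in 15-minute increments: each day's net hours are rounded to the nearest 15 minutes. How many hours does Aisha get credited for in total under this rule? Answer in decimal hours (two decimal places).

32.00 hours

Wed: 6:01 AM–2:59 PM = 8 h 58 min → rounds to 9 h 0 min
Thu: 9:32 AM–5:54 PM = 8 h 22 min − 10 min = 8 h 12 min → rounds to 8 h 15 min
Fri: 5:52 AM–4:52 PM = 11 h 0 min − 20 min = 10 h 40 min → rounds to 10 h 45 min
Sat: 11:27 AM–3:29 PM = 4 h 2 min → rounds to 4 h 0 min
Total credited: 32 h 0 min.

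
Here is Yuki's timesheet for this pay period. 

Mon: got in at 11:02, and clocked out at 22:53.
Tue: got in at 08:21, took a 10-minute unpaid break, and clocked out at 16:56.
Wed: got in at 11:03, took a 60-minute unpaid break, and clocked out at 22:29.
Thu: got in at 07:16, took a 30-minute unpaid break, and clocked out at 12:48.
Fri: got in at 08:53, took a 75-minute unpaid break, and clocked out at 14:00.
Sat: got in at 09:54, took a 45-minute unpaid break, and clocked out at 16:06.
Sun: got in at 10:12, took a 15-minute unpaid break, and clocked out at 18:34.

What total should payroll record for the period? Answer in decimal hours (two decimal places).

53.17 hours

Mon: 11:02–22:53 = 11 h 51 min
Tue: 08:21–16:56 = 8 h 35 min; less 10 min break → 8 h 25 min
Wed: 11:03–22:29 = 11 h 26 min; less 60 min break → 10 h 26 min
Thu: 07:16–12:48 = 5 h 32 min; less 30 min break → 5 h 2 min
Fri: 08:53–14:00 = 5 h 7 min; less 75 min break → 3 h 52 min
Sat: 09:54–16:06 = 6 h 12 min; less 45 min break → 5 h 27 min
Sun: 10:12–18:34 = 8 h 22 min; less 15 min break → 8 h 7 min
Total: 11 h 51 min + 8 h 25 min + 10 h 26 min + 5 h 2 min + 3 h 52 min + 5 h 27 min + 8 h 7 min = 53 h 10 min.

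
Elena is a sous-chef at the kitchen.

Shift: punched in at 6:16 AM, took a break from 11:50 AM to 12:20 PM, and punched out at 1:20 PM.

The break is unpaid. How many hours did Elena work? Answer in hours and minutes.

Shift: 6:16 AM–1:20 PM = 7 h 4 min; less 30 min break → 6 h 34 min

6 h 34 min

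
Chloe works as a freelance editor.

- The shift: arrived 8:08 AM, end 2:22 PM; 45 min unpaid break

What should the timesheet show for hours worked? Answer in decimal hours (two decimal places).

5.48 hours

The shift: 8:08 AM–2:22 PM = 6 h 14 min; less 45 min break → 5 h 29 min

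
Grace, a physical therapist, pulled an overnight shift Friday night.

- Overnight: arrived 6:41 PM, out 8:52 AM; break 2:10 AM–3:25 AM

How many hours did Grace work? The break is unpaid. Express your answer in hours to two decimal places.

12.93 hours

Overnight: 6:41 PM → midnight = 5 h 19 min; midnight → 8:52 AM = 8 h 52 min; span 14 h 11 min; less 75 min break → 12 h 56 min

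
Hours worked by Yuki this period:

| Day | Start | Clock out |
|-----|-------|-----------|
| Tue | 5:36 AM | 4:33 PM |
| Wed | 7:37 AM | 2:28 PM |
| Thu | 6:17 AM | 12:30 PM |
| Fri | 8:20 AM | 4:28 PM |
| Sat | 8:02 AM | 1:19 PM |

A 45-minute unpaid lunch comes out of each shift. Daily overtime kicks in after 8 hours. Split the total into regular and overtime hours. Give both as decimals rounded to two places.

Regular 31.48 hours, overtime 2.20 hours

Tue: 5:36 AM–4:33 PM = 10 h 57 min; less 45 min break → 10 h 12 min
Wed: 7:37 AM–2:28 PM = 6 h 51 min; less 45 min break → 6 h 6 min
Thu: 6:17 AM–12:30 PM = 6 h 13 min; less 45 min break → 5 h 28 min
Fri: 8:20 AM–4:28 PM = 8 h 8 min; less 45 min break → 7 h 23 min
Sat: 8:02 AM–1:19 PM = 5 h 17 min; less 45 min break → 4 h 32 min
Tue reg 8 h 0 min / OT 2 h 12 min; Wed reg 6 h 6 min / OT 0 h 0 min; Thu reg 5 h 28 min / OT 0 h 0 min; Fri reg 7 h 23 min / OT 0 h 0 min; Sat reg 4 h 32 min / OT 0 h 0 min.
Totals: regular 31 h 29 min, overtime 2 h 12 min.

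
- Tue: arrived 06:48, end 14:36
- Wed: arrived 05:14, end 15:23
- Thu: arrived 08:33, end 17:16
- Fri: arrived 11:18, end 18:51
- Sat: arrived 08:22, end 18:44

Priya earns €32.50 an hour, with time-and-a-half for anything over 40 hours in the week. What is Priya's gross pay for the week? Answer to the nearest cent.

€1523.44

Tue: 06:48–14:36 = 7 h 48 min
Wed: 05:14–15:23 = 10 h 9 min
Thu: 08:33–17:16 = 8 h 43 min
Fri: 11:18–18:51 = 7 h 33 min
Sat: 08:22–18:44 = 10 h 22 min
Total worked: 44 h 35 min = 2675 min.
Regular 40 h 0 min = 2400 min at €32.50/h; overtime 4 h 35 min = 275 min at €48.75/h.
Pay = (2400 × €32.50 + 275 × €48.75) ÷ 60 = €1523.44.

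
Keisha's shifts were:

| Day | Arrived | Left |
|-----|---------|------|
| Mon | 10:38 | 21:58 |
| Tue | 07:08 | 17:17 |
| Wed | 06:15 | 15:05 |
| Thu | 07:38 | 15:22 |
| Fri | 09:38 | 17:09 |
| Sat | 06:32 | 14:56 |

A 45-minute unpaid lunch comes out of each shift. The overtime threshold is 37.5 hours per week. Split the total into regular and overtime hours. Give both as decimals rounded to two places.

Mon: 10:38–21:58 = 11 h 20 min; less 45 min break → 10 h 35 min
Tue: 07:08–17:17 = 10 h 9 min; less 45 min break → 9 h 24 min
Wed: 06:15–15:05 = 8 h 50 min; less 45 min break → 8 h 5 min
Thu: 07:38–15:22 = 7 h 44 min; less 45 min break → 6 h 59 min
Fri: 09:38–17:09 = 7 h 31 min; less 45 min break → 6 h 46 min
Sat: 06:32–14:56 = 8 h 24 min; less 45 min break → 7 h 39 min
Total worked: 49 h 28 min = 49.47 h.
Threshold 37.5 h → overtime 11 h 58 min, regular 37 h 30 min.

Regular 37.50 hours, overtime 11.97 hours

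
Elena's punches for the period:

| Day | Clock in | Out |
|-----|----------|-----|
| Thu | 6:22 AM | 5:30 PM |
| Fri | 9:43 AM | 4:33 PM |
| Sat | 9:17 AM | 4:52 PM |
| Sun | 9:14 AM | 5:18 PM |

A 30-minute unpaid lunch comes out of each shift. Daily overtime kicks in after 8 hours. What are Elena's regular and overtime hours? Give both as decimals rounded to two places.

Thu: 6:22 AM–5:30 PM = 11 h 8 min; less 30 min break → 10 h 38 min
Fri: 9:43 AM–4:33 PM = 6 h 50 min; less 30 min break → 6 h 20 min
Sat: 9:17 AM–4:52 PM = 7 h 35 min; less 30 min break → 7 h 5 min
Sun: 9:14 AM–5:18 PM = 8 h 4 min; less 30 min break → 7 h 34 min
Thu reg 8 h 0 min / OT 2 h 38 min; Fri reg 6 h 20 min / OT 0 h 0 min; Sat reg 7 h 5 min / OT 0 h 0 min; Sun reg 7 h 34 min / OT 0 h 0 min.
Totals: regular 28 h 59 min, overtime 2 h 38 min.

Regular 28.98 hours, overtime 2.63 hours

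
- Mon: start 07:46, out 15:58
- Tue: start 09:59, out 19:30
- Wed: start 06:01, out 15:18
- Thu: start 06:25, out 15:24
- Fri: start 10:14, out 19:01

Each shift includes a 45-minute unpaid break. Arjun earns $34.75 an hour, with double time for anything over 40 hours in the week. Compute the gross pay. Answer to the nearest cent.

$1460.66

Mon: 07:46–15:58 = 8 h 12 min; less 45 min break → 7 h 27 min
Tue: 09:59–19:30 = 9 h 31 min; less 45 min break → 8 h 46 min
Wed: 06:01–15:18 = 9 h 17 min; less 45 min break → 8 h 32 min
Thu: 06:25–15:24 = 8 h 59 min; less 45 min break → 8 h 14 min
Fri: 10:14–19:01 = 8 h 47 min; less 45 min break → 8 h 2 min
Total worked: 41 h 1 min = 2461 min.
Regular 40 h 0 min = 2400 min at $34.75/h; overtime 1 h 1 min = 61 min at $69.50/h.
Pay = (2400 × $34.75 + 61 × $69.50) ÷ 60 = $1460.66.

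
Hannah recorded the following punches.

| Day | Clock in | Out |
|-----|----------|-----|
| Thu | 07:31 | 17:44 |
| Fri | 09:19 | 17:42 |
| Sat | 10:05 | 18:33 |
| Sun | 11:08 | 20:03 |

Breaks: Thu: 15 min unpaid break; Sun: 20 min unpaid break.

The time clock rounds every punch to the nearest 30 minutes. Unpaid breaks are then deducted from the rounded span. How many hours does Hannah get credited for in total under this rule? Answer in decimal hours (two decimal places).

34.92 hours

Thu: in 07:31→07:30, out 17:44→17:30; 10 h 0 min − 15 min = 9 h 45 min
Fri: in 09:19→09:30, out 17:42→17:30; 8 h 0 min
Sat: in 10:05→10:00, out 18:33→18:30; 8 h 30 min
Sun: in 11:08→11:00, out 20:03→20:00; 9 h 0 min − 20 min = 8 h 40 min
Total credited: 34 h 55 min.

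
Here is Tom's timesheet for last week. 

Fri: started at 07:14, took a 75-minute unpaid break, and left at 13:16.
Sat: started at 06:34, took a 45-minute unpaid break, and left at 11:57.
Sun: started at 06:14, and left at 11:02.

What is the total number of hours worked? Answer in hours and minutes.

Fri: 07:14–13:16 = 6 h 2 min; less 75 min break → 4 h 47 min
Sat: 06:34–11:57 = 5 h 23 min; less 45 min break → 4 h 38 min
Sun: 06:14–11:02 = 4 h 48 min
Total: 4 h 47 min + 4 h 38 min + 4 h 48 min = 14 h 13 min.

14 h 13 min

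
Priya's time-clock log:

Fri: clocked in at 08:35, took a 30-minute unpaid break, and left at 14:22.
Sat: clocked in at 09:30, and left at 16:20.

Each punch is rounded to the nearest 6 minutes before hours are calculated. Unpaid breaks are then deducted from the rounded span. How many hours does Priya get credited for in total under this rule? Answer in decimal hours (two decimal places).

12.10 hours

Fri: in 08:35→08:36, out 14:22→14:24; 5 h 48 min − 30 min = 5 h 18 min
Sat: in 09:30→09:30, out 16:20→16:18; 6 h 48 min
Total credited: 12 h 6 min.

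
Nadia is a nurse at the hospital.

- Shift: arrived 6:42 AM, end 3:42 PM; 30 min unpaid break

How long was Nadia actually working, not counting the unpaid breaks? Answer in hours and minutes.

Shift: 6:42 AM–3:42 PM = 9 h 0 min; less 30 min break → 8 h 30 min

8 h 30 min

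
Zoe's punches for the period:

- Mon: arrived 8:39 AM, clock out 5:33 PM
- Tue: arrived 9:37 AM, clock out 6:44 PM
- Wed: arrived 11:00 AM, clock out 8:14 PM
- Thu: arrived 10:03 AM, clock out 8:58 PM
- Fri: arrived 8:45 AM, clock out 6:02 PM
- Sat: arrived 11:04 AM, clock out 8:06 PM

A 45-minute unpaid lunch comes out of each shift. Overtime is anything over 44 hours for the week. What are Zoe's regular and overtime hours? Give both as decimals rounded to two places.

Mon: 8:39 AM–5:33 PM = 8 h 54 min; less 45 min break → 8 h 9 min
Tue: 9:37 AM–6:44 PM = 9 h 7 min; less 45 min break → 8 h 22 min
Wed: 11:00 AM–8:14 PM = 9 h 14 min; less 45 min break → 8 h 29 min
Thu: 10:03 AM–8:58 PM = 10 h 55 min; less 45 min break → 10 h 10 min
Fri: 8:45 AM–6:02 PM = 9 h 17 min; less 45 min break → 8 h 32 min
Sat: 11:04 AM–8:06 PM = 9 h 2 min; less 45 min break → 8 h 17 min
Total worked: 51 h 59 min = 51.98 h.
Threshold 44 h → overtime 7 h 59 min, regular 44 h 0 min.

Regular 44.00 hours, overtime 7.98 hours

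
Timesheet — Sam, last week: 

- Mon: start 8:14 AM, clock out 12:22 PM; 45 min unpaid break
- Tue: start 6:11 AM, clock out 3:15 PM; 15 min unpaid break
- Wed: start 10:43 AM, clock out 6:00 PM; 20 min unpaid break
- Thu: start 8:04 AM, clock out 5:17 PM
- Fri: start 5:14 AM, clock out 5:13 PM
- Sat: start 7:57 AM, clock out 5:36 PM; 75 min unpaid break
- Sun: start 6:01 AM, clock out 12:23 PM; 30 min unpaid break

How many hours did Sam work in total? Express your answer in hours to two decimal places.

Mon: 8:14 AM–12:22 PM = 4 h 8 min; less 45 min break → 3 h 23 min
Tue: 6:11 AM–3:15 PM = 9 h 4 min; less 15 min break → 8 h 49 min
Wed: 10:43 AM–6:00 PM = 7 h 17 min; less 20 min break → 6 h 57 min
Thu: 8:04 AM–5:17 PM = 9 h 13 min
Fri: 5:14 AM–5:13 PM = 11 h 59 min
Sat: 7:57 AM–5:36 PM = 9 h 39 min; less 75 min break → 8 h 24 min
Sun: 6:01 AM–12:23 PM = 6 h 22 min; less 30 min break → 5 h 52 min
Total: 3 h 23 min + 8 h 49 min + 6 h 57 min + 9 h 13 min + 11 h 59 min + 8 h 24 min + 5 h 52 min = 54 h 37 min.

54.62 hours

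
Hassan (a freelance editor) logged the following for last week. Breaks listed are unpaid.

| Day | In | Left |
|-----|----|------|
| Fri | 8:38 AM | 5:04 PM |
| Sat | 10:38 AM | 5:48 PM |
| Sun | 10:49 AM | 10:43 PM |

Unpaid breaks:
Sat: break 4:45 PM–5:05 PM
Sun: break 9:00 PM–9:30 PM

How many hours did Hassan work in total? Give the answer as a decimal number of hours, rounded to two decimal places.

Fri: 8:38 AM–5:04 PM = 8 h 26 min
Sat: 10:38 AM–5:48 PM = 7 h 10 min; less 20 min break → 6 h 50 min
Sun: 10:49 AM–10:43 PM = 11 h 54 min; less 30 min break → 11 h 24 min
Total: 8 h 26 min + 6 h 50 min + 11 h 24 min = 26 h 40 min.

26.67 hours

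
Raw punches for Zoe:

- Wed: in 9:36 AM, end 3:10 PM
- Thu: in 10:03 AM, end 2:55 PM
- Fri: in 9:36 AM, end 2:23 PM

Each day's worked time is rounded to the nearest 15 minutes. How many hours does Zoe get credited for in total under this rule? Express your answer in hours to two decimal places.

Wed: 9:36 AM–3:10 PM = 5 h 34 min → rounds to 5 h 30 min
Thu: 10:03 AM–2:55 PM = 4 h 52 min → rounds to 4 h 45 min
Fri: 9:36 AM–2:23 PM = 4 h 47 min → rounds to 4 h 45 min
Total credited: 15 h 0 min.

15.00 hours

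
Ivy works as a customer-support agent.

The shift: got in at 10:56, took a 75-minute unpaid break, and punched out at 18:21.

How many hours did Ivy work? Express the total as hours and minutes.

The shift: 10:56–18:21 = 7 h 25 min; less 75 min break → 6 h 10 min

6 h 10 min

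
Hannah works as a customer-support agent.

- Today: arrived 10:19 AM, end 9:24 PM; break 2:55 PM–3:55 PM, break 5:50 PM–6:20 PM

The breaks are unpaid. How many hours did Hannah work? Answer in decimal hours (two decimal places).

Today: 10:19 AM–9:24 PM = 11 h 5 min; less 90 min break → 9 h 35 min

9.58 hours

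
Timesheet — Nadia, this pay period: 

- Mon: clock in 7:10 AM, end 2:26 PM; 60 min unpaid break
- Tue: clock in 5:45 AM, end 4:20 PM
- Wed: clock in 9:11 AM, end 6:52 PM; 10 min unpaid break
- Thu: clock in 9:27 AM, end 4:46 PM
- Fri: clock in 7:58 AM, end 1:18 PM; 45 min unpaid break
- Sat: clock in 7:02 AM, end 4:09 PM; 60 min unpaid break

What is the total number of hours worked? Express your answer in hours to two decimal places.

Mon: 7:10 AM–2:26 PM = 7 h 16 min; less 60 min break → 6 h 16 min
Tue: 5:45 AM–4:20 PM = 10 h 35 min
Wed: 9:11 AM–6:52 PM = 9 h 41 min; less 10 min break → 9 h 31 min
Thu: 9:27 AM–4:46 PM = 7 h 19 min
Fri: 7:58 AM–1:18 PM = 5 h 20 min; less 45 min break → 4 h 35 min
Sat: 7:02 AM–4:09 PM = 9 h 7 min; less 60 min break → 8 h 7 min
Total: 6 h 16 min + 10 h 35 min + 9 h 31 min + 7 h 19 min + 4 h 35 min + 8 h 7 min = 46 h 23 min.

46.38 hours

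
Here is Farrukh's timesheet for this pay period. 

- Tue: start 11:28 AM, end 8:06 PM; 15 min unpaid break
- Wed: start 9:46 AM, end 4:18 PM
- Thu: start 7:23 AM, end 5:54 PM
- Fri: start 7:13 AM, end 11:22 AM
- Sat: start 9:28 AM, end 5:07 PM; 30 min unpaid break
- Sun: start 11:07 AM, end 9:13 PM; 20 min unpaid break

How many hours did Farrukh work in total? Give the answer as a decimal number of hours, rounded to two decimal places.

46.50 hours

Tue: 11:28 AM–8:06 PM = 8 h 38 min; less 15 min break → 8 h 23 min
Wed: 9:46 AM–4:18 PM = 6 h 32 min
Thu: 7:23 AM–5:54 PM = 10 h 31 min
Fri: 7:13 AM–11:22 AM = 4 h 9 min
Sat: 9:28 AM–5:07 PM = 7 h 39 min; less 30 min break → 7 h 9 min
Sun: 11:07 AM–9:13 PM = 10 h 6 min; less 20 min break → 9 h 46 min
Total: 8 h 23 min + 6 h 32 min + 10 h 31 min + 4 h 9 min + 7 h 9 min + 9 h 46 min = 46 h 30 min.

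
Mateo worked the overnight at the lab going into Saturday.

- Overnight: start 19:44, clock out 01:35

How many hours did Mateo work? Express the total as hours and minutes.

Overnight: 19:44 → midnight = 4 h 16 min; midnight → 01:35 = 1 h 35 min; span 5 h 51 min

5 h 51 min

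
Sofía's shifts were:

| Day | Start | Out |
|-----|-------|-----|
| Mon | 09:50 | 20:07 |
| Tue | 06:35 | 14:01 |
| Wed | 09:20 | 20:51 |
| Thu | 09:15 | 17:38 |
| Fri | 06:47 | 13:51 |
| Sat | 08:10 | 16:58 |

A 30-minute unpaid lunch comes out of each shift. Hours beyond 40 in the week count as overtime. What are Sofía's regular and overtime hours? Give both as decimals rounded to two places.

Mon: 09:50–20:07 = 10 h 17 min; less 30 min break → 9 h 47 min
Tue: 06:35–14:01 = 7 h 26 min; less 30 min break → 6 h 56 min
Wed: 09:20–20:51 = 11 h 31 min; less 30 min break → 11 h 1 min
Thu: 09:15–17:38 = 8 h 23 min; less 30 min break → 7 h 53 min
Fri: 06:47–13:51 = 7 h 4 min; less 30 min break → 6 h 34 min
Sat: 08:10–16:58 = 8 h 48 min; less 30 min break → 8 h 18 min
Total worked: 50 h 29 min = 50.48 h.
Threshold 40 h → overtime 10 h 29 min, regular 40 h 0 min.

Regular 40.00 hours, overtime 10.48 hours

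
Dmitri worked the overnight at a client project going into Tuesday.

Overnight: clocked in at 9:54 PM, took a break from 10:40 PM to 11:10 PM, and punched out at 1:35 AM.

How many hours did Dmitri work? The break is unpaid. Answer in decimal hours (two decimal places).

3.18 hours

Overnight: 9:54 PM → midnight = 2 h 6 min; midnight → 1:35 AM = 1 h 35 min; span 3 h 41 min; less 30 min break → 3 h 11 min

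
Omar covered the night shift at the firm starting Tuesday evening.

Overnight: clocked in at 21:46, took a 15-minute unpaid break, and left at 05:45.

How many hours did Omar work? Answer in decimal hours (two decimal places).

7.73 hours

Overnight: 21:46 → midnight = 2 h 14 min; midnight → 05:45 = 5 h 45 min; span 7 h 59 min; less 15 min break → 7 h 44 min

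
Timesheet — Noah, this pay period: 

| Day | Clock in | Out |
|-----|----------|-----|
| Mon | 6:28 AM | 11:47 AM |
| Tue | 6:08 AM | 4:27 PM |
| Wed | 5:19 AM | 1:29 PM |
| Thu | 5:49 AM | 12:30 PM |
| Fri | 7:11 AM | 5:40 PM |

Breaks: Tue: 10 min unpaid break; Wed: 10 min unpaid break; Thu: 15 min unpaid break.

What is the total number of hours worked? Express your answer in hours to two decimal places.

40.38 hours

Mon: 6:28 AM–11:47 AM = 5 h 19 min
Tue: 6:08 AM–4:27 PM = 10 h 19 min; less 10 min break → 10 h 9 min
Wed: 5:19 AM–1:29 PM = 8 h 10 min; less 10 min break → 8 h 0 min
Thu: 5:49 AM–12:30 PM = 6 h 41 min; less 15 min break → 6 h 26 min
Fri: 7:11 AM–5:40 PM = 10 h 29 min
Total: 5 h 19 min + 10 h 9 min + 8 h 0 min + 6 h 26 min + 10 h 29 min = 40 h 23 min.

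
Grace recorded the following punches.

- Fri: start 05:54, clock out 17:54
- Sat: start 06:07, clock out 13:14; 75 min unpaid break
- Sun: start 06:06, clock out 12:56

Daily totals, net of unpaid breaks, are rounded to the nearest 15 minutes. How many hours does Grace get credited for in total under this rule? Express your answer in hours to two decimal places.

Fri: 05:54–17:54 = 12 h 0 min → rounds to 12 h 0 min
Sat: 06:07–13:14 = 7 h 7 min − 75 min = 5 h 52 min → rounds to 5 h 45 min
Sun: 06:06–12:56 = 6 h 50 min → rounds to 6 h 45 min
Total credited: 24 h 30 min.

24.50 hours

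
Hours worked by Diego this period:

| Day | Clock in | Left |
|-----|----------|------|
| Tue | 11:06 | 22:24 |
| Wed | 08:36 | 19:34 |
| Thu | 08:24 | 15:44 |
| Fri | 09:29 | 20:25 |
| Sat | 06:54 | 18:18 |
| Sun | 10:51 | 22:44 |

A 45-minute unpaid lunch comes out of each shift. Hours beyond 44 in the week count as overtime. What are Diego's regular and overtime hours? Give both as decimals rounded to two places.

Regular 44.00 hours, overtime 15.32 hours

Tue: 11:06–22:24 = 11 h 18 min; less 45 min break → 10 h 33 min
Wed: 08:36–19:34 = 10 h 58 min; less 45 min break → 10 h 13 min
Thu: 08:24–15:44 = 7 h 20 min; less 45 min break → 6 h 35 min
Fri: 09:29–20:25 = 10 h 56 min; less 45 min break → 10 h 11 min
Sat: 06:54–18:18 = 11 h 24 min; less 45 min break → 10 h 39 min
Sun: 10:51–22:44 = 11 h 53 min; less 45 min break → 11 h 8 min
Total worked: 59 h 19 min = 59.32 h.
Threshold 44 h → overtime 15 h 19 min, regular 44 h 0 min.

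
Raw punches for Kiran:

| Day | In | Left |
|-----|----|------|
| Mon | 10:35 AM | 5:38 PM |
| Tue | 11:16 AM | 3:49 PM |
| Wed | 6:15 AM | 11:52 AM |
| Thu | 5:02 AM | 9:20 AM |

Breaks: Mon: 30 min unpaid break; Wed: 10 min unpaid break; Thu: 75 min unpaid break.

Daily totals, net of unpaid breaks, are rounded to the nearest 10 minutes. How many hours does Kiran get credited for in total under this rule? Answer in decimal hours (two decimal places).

19.50 hours

Mon: 10:35 AM–5:38 PM = 7 h 3 min − 30 min = 6 h 33 min → rounds to 6 h 30 min
Tue: 11:16 AM–3:49 PM = 4 h 33 min → rounds to 4 h 30 min
Wed: 6:15 AM–11:52 AM = 5 h 37 min − 10 min = 5 h 27 min → rounds to 5 h 30 min
Thu: 5:02 AM–9:20 AM = 4 h 18 min − 75 min = 3 h 3 min → rounds to 3 h 0 min
Total credited: 19 h 30 min.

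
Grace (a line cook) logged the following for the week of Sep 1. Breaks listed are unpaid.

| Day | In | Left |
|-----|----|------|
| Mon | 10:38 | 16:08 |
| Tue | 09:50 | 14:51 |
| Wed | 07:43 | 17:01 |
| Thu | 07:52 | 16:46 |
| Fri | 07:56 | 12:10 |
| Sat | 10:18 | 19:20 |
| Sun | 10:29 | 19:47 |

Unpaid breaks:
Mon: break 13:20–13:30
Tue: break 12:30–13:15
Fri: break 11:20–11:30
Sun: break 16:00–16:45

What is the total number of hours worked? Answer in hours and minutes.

Mon: 10:38–16:08 = 5 h 30 min; less 10 min break → 5 h 20 min
Tue: 09:50–14:51 = 5 h 1 min; less 45 min break → 4 h 16 min
Wed: 07:43–17:01 = 9 h 18 min
Thu: 07:52–16:46 = 8 h 54 min
Fri: 07:56–12:10 = 4 h 14 min; less 10 min break → 4 h 4 min
Sat: 10:18–19:20 = 9 h 2 min
Sun: 10:29–19:47 = 9 h 18 min; less 45 min break → 8 h 33 min
Total: 5 h 20 min + 4 h 16 min + 9 h 18 min + 8 h 54 min + 4 h 4 min + 9 h 2 min + 8 h 33 min = 49 h 27 min.

49 h 27 min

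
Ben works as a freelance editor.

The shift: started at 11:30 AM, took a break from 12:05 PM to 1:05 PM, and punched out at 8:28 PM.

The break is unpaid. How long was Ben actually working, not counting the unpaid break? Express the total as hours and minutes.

The shift: 11:30 AM–8:28 PM = 8 h 58 min; less 60 min break → 7 h 58 min

7 h 58 min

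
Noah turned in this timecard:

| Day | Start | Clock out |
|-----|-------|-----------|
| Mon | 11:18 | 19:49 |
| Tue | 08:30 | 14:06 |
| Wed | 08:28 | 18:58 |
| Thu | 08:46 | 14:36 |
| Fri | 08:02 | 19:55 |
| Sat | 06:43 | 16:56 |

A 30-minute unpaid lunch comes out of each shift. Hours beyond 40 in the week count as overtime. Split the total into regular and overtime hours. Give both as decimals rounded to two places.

Regular 40.00 hours, overtime 9.55 hours

Mon: 11:18–19:49 = 8 h 31 min; less 30 min break → 8 h 1 min
Tue: 08:30–14:06 = 5 h 36 min; less 30 min break → 5 h 6 min
Wed: 08:28–18:58 = 10 h 30 min; less 30 min break → 10 h 0 min
Thu: 08:46–14:36 = 5 h 50 min; less 30 min break → 5 h 20 min
Fri: 08:02–19:55 = 11 h 53 min; less 30 min break → 11 h 23 min
Sat: 06:43–16:56 = 10 h 13 min; less 30 min break → 9 h 43 min
Total worked: 49 h 33 min = 49.55 h.
Threshold 40 h → overtime 9 h 33 min, regular 40 h 0 min.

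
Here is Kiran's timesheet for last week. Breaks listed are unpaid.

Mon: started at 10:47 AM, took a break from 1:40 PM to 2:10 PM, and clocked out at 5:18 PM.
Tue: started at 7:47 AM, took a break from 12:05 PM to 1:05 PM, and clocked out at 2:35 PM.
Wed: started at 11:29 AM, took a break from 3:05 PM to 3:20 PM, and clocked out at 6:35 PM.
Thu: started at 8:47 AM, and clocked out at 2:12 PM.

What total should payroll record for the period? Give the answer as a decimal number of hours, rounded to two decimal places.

24.08 hours

Mon: 10:47 AM–5:18 PM = 6 h 31 min; less 30 min break → 6 h 1 min
Tue: 7:47 AM–2:35 PM = 6 h 48 min; less 60 min break → 5 h 48 min
Wed: 11:29 AM–6:35 PM = 7 h 6 min; less 15 min break → 6 h 51 min
Thu: 8:47 AM–2:12 PM = 5 h 25 min
Total: 6 h 1 min + 5 h 48 min + 6 h 51 min + 5 h 25 min = 24 h 5 min.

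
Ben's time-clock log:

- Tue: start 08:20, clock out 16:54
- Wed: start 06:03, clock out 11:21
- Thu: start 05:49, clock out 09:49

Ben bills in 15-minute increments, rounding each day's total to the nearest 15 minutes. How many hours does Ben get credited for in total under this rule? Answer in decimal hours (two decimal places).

17.75 hours

Tue: 08:20–16:54 = 8 h 34 min → rounds to 8 h 30 min
Wed: 06:03–11:21 = 5 h 18 min → rounds to 5 h 15 min
Thu: 05:49–09:49 = 4 h 0 min → rounds to 4 h 0 min
Total credited: 17 h 45 min.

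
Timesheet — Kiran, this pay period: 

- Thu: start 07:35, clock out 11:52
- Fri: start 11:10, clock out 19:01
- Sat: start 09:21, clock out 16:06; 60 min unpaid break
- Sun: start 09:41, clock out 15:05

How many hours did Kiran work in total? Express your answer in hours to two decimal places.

Thu: 07:35–11:52 = 4 h 17 min
Fri: 11:10–19:01 = 7 h 51 min
Sat: 09:21–16:06 = 6 h 45 min; less 60 min break → 5 h 45 min
Sun: 09:41–15:05 = 5 h 24 min
Total: 4 h 17 min + 7 h 51 min + 5 h 45 min + 5 h 24 min = 23 h 17 min.

23.28 hours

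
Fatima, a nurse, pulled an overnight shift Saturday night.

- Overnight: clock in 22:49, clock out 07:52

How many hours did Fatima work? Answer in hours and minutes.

9 h 3 min

Overnight: 22:49 → midnight = 1 h 11 min; midnight → 07:52 = 7 h 52 min; span 9 h 3 min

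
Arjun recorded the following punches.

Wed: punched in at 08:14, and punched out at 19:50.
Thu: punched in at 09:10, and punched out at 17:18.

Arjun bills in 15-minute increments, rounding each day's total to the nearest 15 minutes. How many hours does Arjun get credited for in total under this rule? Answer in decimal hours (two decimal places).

Wed: 08:14–19:50 = 11 h 36 min → rounds to 11 h 30 min
Thu: 09:10–17:18 = 8 h 8 min → rounds to 8 h 15 min
Total credited: 19 h 45 min.

19.75 hours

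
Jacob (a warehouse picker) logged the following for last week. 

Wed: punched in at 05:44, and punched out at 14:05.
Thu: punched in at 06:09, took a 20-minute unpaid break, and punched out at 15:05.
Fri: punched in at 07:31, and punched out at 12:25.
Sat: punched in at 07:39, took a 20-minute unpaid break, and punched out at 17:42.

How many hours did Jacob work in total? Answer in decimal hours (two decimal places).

31.57 hours

Wed: 05:44–14:05 = 8 h 21 min
Thu: 06:09–15:05 = 8 h 56 min; less 20 min break → 8 h 36 min
Fri: 07:31–12:25 = 4 h 54 min
Sat: 07:39–17:42 = 10 h 3 min; less 20 min break → 9 h 43 min
Total: 8 h 21 min + 8 h 36 min + 4 h 54 min + 9 h 43 min = 31 h 34 min.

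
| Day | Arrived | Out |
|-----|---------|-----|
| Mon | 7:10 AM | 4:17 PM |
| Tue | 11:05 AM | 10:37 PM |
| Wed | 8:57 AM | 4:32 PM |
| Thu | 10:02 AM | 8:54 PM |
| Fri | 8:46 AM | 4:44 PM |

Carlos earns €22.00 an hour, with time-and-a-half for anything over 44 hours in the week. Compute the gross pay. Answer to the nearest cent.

€1069.20

Mon: 7:10 AM–4:17 PM = 9 h 7 min
Tue: 11:05 AM–10:37 PM = 11 h 32 min
Wed: 8:57 AM–4:32 PM = 7 h 35 min
Thu: 10:02 AM–8:54 PM = 10 h 52 min
Fri: 8:46 AM–4:44 PM = 7 h 58 min
Total worked: 47 h 4 min = 2824 min.
Regular 44 h 0 min = 2640 min at €22.00/h; overtime 3 h 4 min = 184 min at €33.00/h.
Pay = (2640 × €22.00 + 184 × €33.00) ÷ 60 = €1069.20.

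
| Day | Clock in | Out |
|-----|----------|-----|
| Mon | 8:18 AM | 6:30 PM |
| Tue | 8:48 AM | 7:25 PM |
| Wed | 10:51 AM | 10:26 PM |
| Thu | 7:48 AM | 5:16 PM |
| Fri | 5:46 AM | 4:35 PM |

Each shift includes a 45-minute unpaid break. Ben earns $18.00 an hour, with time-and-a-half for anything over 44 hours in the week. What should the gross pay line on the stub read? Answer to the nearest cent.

Mon: 8:18 AM–6:30 PM = 10 h 12 min; less 45 min break → 9 h 27 min
Tue: 8:48 AM–7:25 PM = 10 h 37 min; less 45 min break → 9 h 52 min
Wed: 10:51 AM–10:26 PM = 11 h 35 min; less 45 min break → 10 h 50 min
Thu: 7:48 AM–5:16 PM = 9 h 28 min; less 45 min break → 8 h 43 min
Fri: 5:46 AM–4:35 PM = 10 h 49 min; less 45 min break → 10 h 4 min
Total worked: 48 h 56 min = 2936 min.
Regular 44 h 0 min = 2640 min at $18.00/h; overtime 4 h 56 min = 296 min at $27.00/h.
Pay = (2640 × $18.00 + 296 × $27.00) ÷ 60 = $925.20.

$925.20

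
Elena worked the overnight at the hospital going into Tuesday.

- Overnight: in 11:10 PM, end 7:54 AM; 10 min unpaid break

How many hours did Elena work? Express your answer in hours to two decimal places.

Overnight: 11:10 PM → midnight = 0 h 50 min; midnight → 7:54 AM = 7 h 54 min; span 8 h 44 min; less 10 min break → 8 h 34 min

8.57 hours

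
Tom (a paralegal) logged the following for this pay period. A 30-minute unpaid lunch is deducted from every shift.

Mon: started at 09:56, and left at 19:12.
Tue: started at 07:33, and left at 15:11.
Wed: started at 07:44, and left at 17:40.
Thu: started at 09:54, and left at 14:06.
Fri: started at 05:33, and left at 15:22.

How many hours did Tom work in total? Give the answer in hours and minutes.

38 h 21 min

Mon: 09:56–19:12 = 9 h 16 min; less 30 min break → 8 h 46 min
Tue: 07:33–15:11 = 7 h 38 min; less 30 min break → 7 h 8 min
Wed: 07:44–17:40 = 9 h 56 min; less 30 min break → 9 h 26 min
Thu: 09:54–14:06 = 4 h 12 min; less 30 min break → 3 h 42 min
Fri: 05:33–15:22 = 9 h 49 min; less 30 min break → 9 h 19 min
Total: 8 h 46 min + 7 h 8 min + 9 h 26 min + 3 h 42 min + 9 h 19 min = 38 h 21 min.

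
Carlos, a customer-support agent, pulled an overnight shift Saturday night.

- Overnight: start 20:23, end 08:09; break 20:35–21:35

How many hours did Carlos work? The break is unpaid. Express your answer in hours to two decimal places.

Overnight: 20:23 → midnight = 3 h 37 min; midnight → 08:09 = 8 h 9 min; span 11 h 46 min; less 60 min break → 10 h 46 min

10.77 hours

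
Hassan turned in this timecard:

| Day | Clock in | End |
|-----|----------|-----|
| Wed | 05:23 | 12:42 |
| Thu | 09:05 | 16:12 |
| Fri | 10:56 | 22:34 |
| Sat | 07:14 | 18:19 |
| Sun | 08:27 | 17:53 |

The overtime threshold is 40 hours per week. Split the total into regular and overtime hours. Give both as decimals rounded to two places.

Wed: 05:23–12:42 = 7 h 19 min
Thu: 09:05–16:12 = 7 h 7 min
Fri: 10:56–22:34 = 11 h 38 min
Sat: 07:14–18:19 = 11 h 5 min
Sun: 08:27–17:53 = 9 h 26 min
Total worked: 46 h 35 min = 46.58 h.
Threshold 40 h → overtime 6 h 35 min, regular 40 h 0 min.

Regular 40.00 hours, overtime 6.58 hours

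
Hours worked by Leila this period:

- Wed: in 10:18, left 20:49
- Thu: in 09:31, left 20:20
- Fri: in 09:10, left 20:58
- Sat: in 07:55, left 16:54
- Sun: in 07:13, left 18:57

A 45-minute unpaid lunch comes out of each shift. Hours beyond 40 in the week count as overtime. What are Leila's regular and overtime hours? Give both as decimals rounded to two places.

Wed: 10:18–20:49 = 10 h 31 min; less 45 min break → 9 h 46 min
Thu: 09:31–20:20 = 10 h 49 min; less 45 min break → 10 h 4 min
Fri: 09:10–20:58 = 11 h 48 min; less 45 min break → 11 h 3 min
Sat: 07:55–16:54 = 8 h 59 min; less 45 min break → 8 h 14 min
Sun: 07:13–18:57 = 11 h 44 min; less 45 min break → 10 h 59 min
Total worked: 50 h 6 min = 50.10 h.
Threshold 40 h → overtime 10 h 6 min, regular 40 h 0 min.

Regular 40.00 hours, overtime 10.10 hours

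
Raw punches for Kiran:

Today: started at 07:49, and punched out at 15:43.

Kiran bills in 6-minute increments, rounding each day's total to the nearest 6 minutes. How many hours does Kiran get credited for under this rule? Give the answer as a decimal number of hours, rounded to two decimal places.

Today: 07:49–15:43 = 7 h 54 min → rounds to 7 h 54 min

7.90 hours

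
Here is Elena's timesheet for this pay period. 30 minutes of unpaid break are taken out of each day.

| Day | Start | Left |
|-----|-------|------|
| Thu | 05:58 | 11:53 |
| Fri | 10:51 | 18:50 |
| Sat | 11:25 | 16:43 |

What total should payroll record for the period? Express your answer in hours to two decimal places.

Thu: 05:58–11:53 = 5 h 55 min; less 30 min break → 5 h 25 min
Fri: 10:51–18:50 = 7 h 59 min; less 30 min break → 7 h 29 min
Sat: 11:25–16:43 = 5 h 18 min; less 30 min break → 4 h 48 min
Total: 5 h 25 min + 7 h 29 min + 4 h 48 min = 17 h 42 min.

17.70 hours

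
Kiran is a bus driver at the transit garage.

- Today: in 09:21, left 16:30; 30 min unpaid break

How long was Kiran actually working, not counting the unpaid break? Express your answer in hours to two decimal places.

6.65 hours

Today: 09:21–16:30 = 7 h 9 min; less 30 min break → 6 h 39 min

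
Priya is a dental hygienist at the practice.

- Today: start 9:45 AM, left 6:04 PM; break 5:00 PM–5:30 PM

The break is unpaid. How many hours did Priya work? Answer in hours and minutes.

Today: 9:45 AM–6:04 PM = 8 h 19 min; less 30 min break → 7 h 49 min

7 h 49 min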